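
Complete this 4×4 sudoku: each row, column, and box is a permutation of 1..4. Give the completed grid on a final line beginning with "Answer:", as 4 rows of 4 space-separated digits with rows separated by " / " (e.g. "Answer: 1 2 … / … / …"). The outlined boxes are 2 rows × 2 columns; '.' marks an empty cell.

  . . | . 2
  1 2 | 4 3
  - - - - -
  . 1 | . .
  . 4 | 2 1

Step 1. [r4c1∈{3}] nothing but 3 survives at r4c1, so r4c1=3.
Step 2. [r3c1∈{2}] only 2 remains possible at r3c1 ⇒ r3c1=2.
Step 3. [r3c4∈{4}] r3c4 is down to just 4, so r3c4=4.
Step 4. [r1c3∈{1}] only 1 remains possible at r1c3. So r1c3=1.
Step 5. [r1c2∈{3}] r1c2's peers cover all but 3, so r1c2=3.
Step 6. [r3c3∈{3}] nothing but 3 survives at r3c3 ⇒ r3c3=3.
Step 7. [r1c1∈{4}] r1c1 is down to just 4. So r1c1=4.

Answer: 4 3 1 2 / 1 2 4 3 / 2 1 3 4 / 3 4 2 1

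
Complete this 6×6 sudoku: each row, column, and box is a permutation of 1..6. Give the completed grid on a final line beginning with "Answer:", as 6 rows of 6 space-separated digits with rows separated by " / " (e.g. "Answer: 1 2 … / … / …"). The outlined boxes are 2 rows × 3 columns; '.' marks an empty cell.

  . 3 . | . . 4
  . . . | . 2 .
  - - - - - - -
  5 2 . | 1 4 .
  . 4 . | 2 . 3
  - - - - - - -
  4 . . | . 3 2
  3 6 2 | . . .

Step 1. [r5c4∈{5,6}] r5c4 is the only open cell in row 5 admitting 6, so r5c4=6.
Step 2. [r1c4∈{5}] nothing but 5 survives at r1c4. So r1c4=5.
Step 3. [r2c3∈{1,4,5,6}] row 2 places 4 nowhere but r2c3. So r2c3=4.
Step 4. [r3c6∈{6}] r3c6's peers cover all but 6, so r3c6=6.
Step 5. [r2c1∈{1,6}] row 2 places 6 nowhere but r2c1. So r2c1=6.
Step 6. [r1c3∈{1}] r1c3 is down to just 1, so r1c3=1.
Step 7. [r6c5∈{1,5}] col 5 places 1 nowhere but r6c5, so r6c5=1.
Step 8. [r2c2∈{5}] nothing but 5 survives at r2c2, so r2c2=5.
Step 9. [r1c5∈{6}] only 6 remains possible at r1c5 ⇒ r1c5=6.
Step 10. [r2c6∈{1}] r2c6 is down to just 1, so r2c6=1.
Step 11. [r4c1∈{1}] r4c1 is down to just 1, so r4c1=1.
Step 12. [r4c3∈{6}] nothing but 6 survives at r4c3. So r4c3=6.
Step 13. [r3c3∈{3}] r3c3 has the single candidate 3. So r3c3=3.
Step 14. [r5c3∈{5}] r5c3 has the single candidate 5, so r5c3=5.
Step 15. [r1c1∈{2}] only 2 remains possible at r1c1. So r1c1=2.
Step 16. [r2c4∈{3}] r2c4 has the single candidate 3 ⇒ r2c4=3.
Step 17. [r4c5∈{5}] r4c5's peers cover all but 5 ⇒ r4c5=5.
Step 18. [r6c4∈{4}] only 4 remains possible at r6c4. So r6c4=4.
Step 19. [r5c2∈{1}] nothing but 1 survives at r5c2, so r5c2=1.
Step 20. [r6c6∈{5}] r6c6's peers cover all but 5 ⇒ r6c6=5.

Answer: 2 3 1 5 6 4 / 6 5 4 3 2 1 / 5 2 3 1 4 6 / 1 4 6 2 5 3 / 4 1 5 6 3 2 / 3 6 2 4 1 5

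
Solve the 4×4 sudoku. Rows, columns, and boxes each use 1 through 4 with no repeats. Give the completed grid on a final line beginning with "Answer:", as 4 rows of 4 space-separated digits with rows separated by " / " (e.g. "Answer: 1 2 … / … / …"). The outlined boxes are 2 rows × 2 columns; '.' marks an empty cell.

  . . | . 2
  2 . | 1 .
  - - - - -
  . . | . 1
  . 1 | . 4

Step 1. [r2c2∈{3,4}] r2c2 is the only open cell in row 2 admitting 4. So r2c2=4.
Step 2. [r4c1∈{3}] r4c1 is down to just 3, so r4c1=3.
Step 3. [r3c3∈{2,3}] across row 3, 3 lands solely at r3c3 ⇒ r3c3=3.
Step 4. [r2c4∈{3}] nothing but 3 survives at r2c4 ⇒ r2c4=3.
Step 5. [r1c3∈{4}] r1c3 has the single candidate 4. So r1c3=4.
Step 6. [r1c2∈{3}] r1c2 is down to just 3, so r1c2=3.
Step 7. [r3c1∈{4}] nothing but 4 survives at r3c1, so r3c1=4.
Step 8. [r3c2∈{2}] nothing but 2 survives at r3c2 ⇒ r3c2=2.
Step 9. [r1c1∈{1}] only 1 remains possible at r1c1. So r1c1=1.
Step 10. [r4c3∈{2}] only 2 remains possible at r4c3 ⇒ r4c3=2.

Answer: 1 3 4 2 / 2 4 1 3 / 4 2 3 1 / 3 1 2 4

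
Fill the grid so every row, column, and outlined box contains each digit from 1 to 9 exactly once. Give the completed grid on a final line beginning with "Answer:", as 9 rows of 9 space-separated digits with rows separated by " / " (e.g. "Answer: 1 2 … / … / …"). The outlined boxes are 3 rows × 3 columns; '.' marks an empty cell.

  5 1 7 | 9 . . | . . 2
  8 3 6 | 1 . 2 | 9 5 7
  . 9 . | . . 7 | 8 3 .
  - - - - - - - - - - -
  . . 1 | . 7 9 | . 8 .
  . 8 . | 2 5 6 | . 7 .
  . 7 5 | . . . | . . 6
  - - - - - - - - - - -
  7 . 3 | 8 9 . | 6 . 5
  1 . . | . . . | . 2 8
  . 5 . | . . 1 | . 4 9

Step 1. [r1c7∈{4}] r1c7's peers cover all but 4, so r1c7=4.
Step 2. [r6c5∈{1,3,4,8}] r6c5 is the only open cell in col 5 admitting 1 ⇒ r6c5=1.
Step 3. [r7c6∈{4}] r7c6 is down to just 4, so r7c6=4.
Step 4. [r9c5∈{2,3,6}] 2 has one home in col 5: r9c5, so r9c5=2.
Step 5. [r1c5∈{3,6,8}] across col 5, 8 lands solely at r1c5, so r1c5=8.
Step 6. [r8c5∈{3,6}] 3 has one home in col 5: r8c5, so r8c5=3.
Step 7. [r9c7∈{3,7}] across row 9, 3 lands solely at r9c7 ⇒ r9c7=3.
Step 8. [r3c4∈{4,5,6}] in row 3, 5 fits only at r3c4, so r3c4=5.
Step 9. [r9c1∈{6}] nothing but 6 survives at r9c1. So r9c1=6.
Step 10. [r3c3∈{2,4}] in col 3, 2 fits only at r3c3. So r3c3=2.
Step 11. [r3c1∈{4}] nothing but 4 survives at r3c1. So r3c1=4.
Step 12. [r4c2∈{2,4,6}] r4c2 is the only open cell in row 4 admitting 6. So r4c2=6.
Step 13. [r5c3∈{4,9}] across box 4, 4 lands solely at r5c3. So r5c3=4.
Step 14. [r6c7∈{2}] r6c7's peers cover all but 2, so r6c7=2.
Step 15. [r6c4∈{3,4}] row 6 places 4 nowhere but r6c4. So r6c4=4.
Step 16. [r4c4∈{3}] only 3 remains possible at r4c4 ⇒ r4c4=3.
Step 17. [r5c9∈{1,3}] r5c9 is the only open cell in col 9 admitting 3. So r5c9=3.
Step 18. [r6c1∈{3,9}] 3 has one home in row 6: r6c1. So r6c1=3.
Step 19. [r9c4∈{7}] nothing but 7 survives at r9c4. So r9c4=7.
Step 20. [r4c7∈{5}] only 5 remains possible at r4c7. So r4c7=5.
Step 21. [r1c8∈{6}] only 6 remains possible at r1c8. So r1c8=6.
Step 22. [r4c9∈{4}] r4c9 has the single candidate 4 ⇒ r4c9=4.
Step 23. [r5c7∈{1}] r5c7 has the single candidate 1 ⇒ r5c7=1.
Step 24. [r8c7∈{7}] r8c7 is down to just 7 ⇒ r8c7=7.
Step 25. [r8c2∈{4}] r8c2's peers cover all but 4 ⇒ r8c2=4.
Step 26. [r6c6∈{8}] r6c6 has the single candidate 8, so r6c6=8.
Step 27. [r6c8∈{9}] r6c8's peers cover all but 9, so r6c8=9.
Step 28. [r7c2∈{2}] only 2 remains possible at r7c2. So r7c2=2.
Step 29. [r8c4∈{6}] r8c4's peers cover all but 6 ⇒ r8c4=6.
Step 30. [r8c3∈{9}] only 9 remains possible at r8c3, so r8c3=9.
Step 31. [r4c1∈{2}] r4c1's peers cover all but 2 ⇒ r4c1=2.
Step 32. [r3c5∈{6}] nothing but 6 survives at r3c5, so r3c5=6.
Step 33. [r7c8∈{1}] r7c8's peers cover all but 1 ⇒ r7c8=1.
Step 34. [r2c5∈{4}] r2c5's peers cover all but 4, so r2c5=4.
Step 35. [r3c9∈{1}] r3c9 has the single candidate 1. So r3c9=1.
Step 36. [r5c1∈{9}] r5c1 has the single candidate 9 ⇒ r5c1=9.
Step 37. [r9c3∈{8}] only 8 remains possible at r9c3. So r9c3=8.
Step 38. [r8c6∈{5}] r8c6 is down to just 5. So r8c6=5.
Step 39. [r1c6∈{3}] r1c6 is down to just 3 ⇒ r1c6=3.

Answer: 5 1 7 9 8 3 4 6 2 / 8 3 6 1 4 2 9 5 7 / 4 9 2 5 6 7 8 3 1 / 2 6 1 3 7 9 5 8 4 / 9 8 4 2 5 6 1 7 3 / 3 7 5 4 1 8 2 9 6 / 7 2 3 8 9 4 6 1 5 / 1 4 9 6 3 5 7 2 8 / 6 5 8 7 2 1 3 4 9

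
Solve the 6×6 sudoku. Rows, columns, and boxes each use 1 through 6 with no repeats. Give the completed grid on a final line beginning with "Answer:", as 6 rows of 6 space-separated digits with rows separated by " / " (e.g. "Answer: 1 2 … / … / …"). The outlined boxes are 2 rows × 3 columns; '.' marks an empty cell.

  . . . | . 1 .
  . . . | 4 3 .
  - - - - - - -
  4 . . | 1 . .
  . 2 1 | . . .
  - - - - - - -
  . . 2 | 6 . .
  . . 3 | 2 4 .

Step 1. [r5c5∈{5}] r5c5's peers cover all but 5. So r5c5=5.
Step 2. [r1c4∈{5}] r1c4 has the single candidate 5. So r1c4=5.
Step 3. [r5c1∈{1}] nothing but 1 survives at r5c1, so r5c1=1.
Step 4. [r4c5∈{6}] r4c5 has the single candidate 6 ⇒ r4c5=6.
Step 5. [r4c4∈{3}] r4c4 is down to just 3 ⇒ r4c4=3.
Step 6. [r4c1∈{5}] r4c1's peers cover all but 5, so r4c1=5.
Step 7. [r6c1∈{6}] only 6 remains possible at r6c1. So r6c1=6.
Step 8. [r3c3∈{6}] r3c3 is down to just 6. So r3c3=6.
Step 9. [r2c1∈{2}] only 2 remains possible at r2c1. So r2c1=2.
Step 10. [r1c6∈{2,6}] r1c6 is the only open cell in row 1 admitting 2, so r1c6=2.
Step 11. [r1c2∈{3,4,6}] 6 has one home in row 1: r1c2 ⇒ r1c2=6.
Step 12. [r6c2∈{5}] r6c2 is down to just 5. So r6c2=5.
Step 13. [r2c2∈{1}] only 1 remains possible at r2c2, so r2c2=1.
Step 14. [r4c6∈{4}] r4c6 has the single candidate 4, so r4c6=4.
Step 15. [r2c3∈{5}] r2c3 is down to just 5 ⇒ r2c3=5.
Step 16. [r5c6∈{3}] r5c6's peers cover all but 3. So r5c6=3.
Step 17. [r3c5∈{2}] only 2 remains possible at r3c5 ⇒ r3c5=2.
Step 18. [r3c6∈{5}] r3c6 has the single candidate 5 ⇒ r3c6=5.
Step 19. [r2c6∈{6}] nothing but 6 survives at r2c6 ⇒ r2c6=6.
Step 20. [r1c1∈{3}] r1c1 is down to just 3. So r1c1=3.
Step 21. [r6c6∈{1}] r6c6 is down to just 1, so r6c6=1.
Step 22. [r5c2∈{4}] r5c2 is down to just 4. So r5c2=4.
Step 23. [r1c3∈{4}] nothing but 4 survives at r1c3, so r1c3=4.
Step 24. [r3c2∈{3}] r3c2's peers cover all but 3, so r3c2=3.

Answer: 3 6 4 5 1 2 / 2 1 5 4 3 6 / 4 3 6 1 2 5 / 5 2 1 3 6 4 / 1 4 2 6 5 3 / 6 5 3 2 4 1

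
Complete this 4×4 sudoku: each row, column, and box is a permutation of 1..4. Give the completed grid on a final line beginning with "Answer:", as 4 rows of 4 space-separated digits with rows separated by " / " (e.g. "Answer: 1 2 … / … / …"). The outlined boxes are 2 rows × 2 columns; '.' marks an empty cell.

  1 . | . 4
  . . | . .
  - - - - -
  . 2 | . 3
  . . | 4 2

Step 1. [r1c2∈{3}] r1c2 has the single candidate 3 ⇒ r1c2=3.
Step 2. [r2c3∈{1,2,3}] r2c3 is the only open cell in row 2 admitting 3. So r2c3=3.
Step 3. [r2c2∈{4}] r2c2 is down to just 4. So r2c2=4.
Step 4. [r2c1∈{2}] r2c1 is down to just 2. So r2c1=2.
Step 5. [r4c2∈{1}] r4c2's peers cover all but 1. So r4c2=1.
Step 6. [r1c3∈{2}] only 2 remains possible at r1c3 ⇒ r1c3=2.
Step 7. [r2c4∈{1}] only 1 remains possible at r2c4, so r2c4=1.
Step 8. [r3c1∈{4}] r3c1 is down to just 4 ⇒ r3c1=4.
Step 9. [r3c3∈{1}] r3c3 has the single candidate 1, so r3c3=1.
Step 10. [r4c1∈{3}] nothing but 3 survives at r4c1, so r4c1=3.

Answer: 1 3 2 4 / 2 4 3 1 / 4 2 1 3 / 3 1 4 2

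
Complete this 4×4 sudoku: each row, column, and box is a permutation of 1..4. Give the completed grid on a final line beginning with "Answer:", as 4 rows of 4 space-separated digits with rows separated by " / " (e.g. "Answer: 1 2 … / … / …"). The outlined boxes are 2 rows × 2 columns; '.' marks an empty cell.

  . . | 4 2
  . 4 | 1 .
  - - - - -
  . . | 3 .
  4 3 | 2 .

Step 1. [r1c2∈{1}] nothing but 1 survives at r1c2, so r1c2=1.
Step 2. [r3c1∈{1,2}] in col 1, 1 fits only at r3c1. So r3c1=1.
Step 3. [r1c1∈{3}] r1c1 is down to just 3, so r1c1=3.
Step 4. [r2c4∈{3}] only 3 remains possible at r2c4 ⇒ r2c4=3.
Step 5. [r3c4∈{4}] r3c4 has the single candidate 4, so r3c4=4.
Step 6. [r2c1∈{2}] r2c1's peers cover all but 2, so r2c1=2.
Step 7. [r4c4∈{1}] r4c4 is down to just 1. So r4c4=1.
Step 8. [r3c2∈{2}] only 2 remains possible at r3c2, so r3c2=2.

Answer: 3 1 4 2 / 2 4 1 3 / 1 2 3 4 / 4 3 2 1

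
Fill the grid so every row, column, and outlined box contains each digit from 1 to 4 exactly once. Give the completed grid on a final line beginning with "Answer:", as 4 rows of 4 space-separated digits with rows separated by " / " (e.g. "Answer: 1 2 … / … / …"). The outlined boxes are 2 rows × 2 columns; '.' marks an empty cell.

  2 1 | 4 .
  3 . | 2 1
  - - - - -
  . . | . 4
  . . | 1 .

Step 1. [r4c4∈{2,3}] across col 4, 2 lands solely at r4c4. So r4c4=2.
Step 2. [r4c2∈{3,4}] 3 has one home in row 4: r4c2, so r4c2=3.
Step 3. [r1c4∈{3}] r1c4's peers cover all but 3. So r1c4=3.
Step 4. [r3c2∈{2}] r3c2 is down to just 2, so r3c2=2.
Step 5. [r3c3∈{3}] nothing but 3 survives at r3c3, so r3c3=3.
Step 6. [r2c2∈{4}] only 4 remains possible at r2c2. So r2c2=4.
Step 7. [r3c1∈{1}] r3c1's peers cover all but 1. So r3c1=1.
Step 8. [r4c1∈{4}] only 4 remains possible at r4c1. So r4c1=4.

Answer: 2 1 4 3 / 3 4 2 1 / 1 2 3 4 / 4 3 1 2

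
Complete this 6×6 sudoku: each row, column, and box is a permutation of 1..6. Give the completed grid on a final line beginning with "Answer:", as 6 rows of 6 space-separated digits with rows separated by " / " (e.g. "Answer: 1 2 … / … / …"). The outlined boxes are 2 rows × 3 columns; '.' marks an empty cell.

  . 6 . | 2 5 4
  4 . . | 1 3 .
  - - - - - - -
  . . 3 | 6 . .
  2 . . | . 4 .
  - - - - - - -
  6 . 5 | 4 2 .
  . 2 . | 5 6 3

Step 1. [r6c1∈{1}] r6c1's peers cover all but 1. So r6c1=1.
Step 2. [r3c1∈{5}] nothing but 5 survives at r3c1 ⇒ r3c1=5.
Step 3. [r3c5∈{1}] nothing but 1 survives at r3c5 ⇒ r3c5=1.
Step 4. [r1c3∈{1}] r1c3 has the single candidate 1 ⇒ r1c3=1.
Step 5. [r2c3∈{2}] r2c3's peers cover all but 2, so r2c3=2.
Step 6. [r4c4∈{3}] only 3 remains possible at r4c4. So r4c4=3.
Step 7. [r4c3∈{6}] nothing but 6 survives at r4c3 ⇒ r4c3=6.
Step 8. [r4c2∈{1}] r4c2 has the single candidate 1, so r4c2=1.
Step 9. [r6c3∈{4}] r6c3 has the single candidate 4 ⇒ r6c3=4.
Step 10. [r4c6∈{5}] r4c6 has the single candidate 5, so r4c6=5.
Step 11. [r3c6∈{2}] r3c6 is down to just 2, so r3c6=2.
Step 12. [r5c2∈{3}] r5c2's peers cover all but 3 ⇒ r5c2=3.
Step 13. [r2c6∈{6}] r2c6's peers cover all but 6, so r2c6=6.
Step 14. [r2c2∈{5}] r2c2's peers cover all but 5. So r2c2=5.
Step 15. [r5c6∈{1}] r5c6 has the single candidate 1 ⇒ r5c6=1.
Step 16. [r1c1∈{3}] r1c1 is down to just 3, so r1c1=3.
Step 17. [r3c2∈{4}] nothing but 4 survives at r3c2, so r3c2=4.

Answer: 3 6 1 2 5 4 / 4 5 2 1 3 6 / 5 4 3 6 1 2 / 2 1 6 3 4 5 / 6 3 5 4 2 1 / 1 2 4 5 6 3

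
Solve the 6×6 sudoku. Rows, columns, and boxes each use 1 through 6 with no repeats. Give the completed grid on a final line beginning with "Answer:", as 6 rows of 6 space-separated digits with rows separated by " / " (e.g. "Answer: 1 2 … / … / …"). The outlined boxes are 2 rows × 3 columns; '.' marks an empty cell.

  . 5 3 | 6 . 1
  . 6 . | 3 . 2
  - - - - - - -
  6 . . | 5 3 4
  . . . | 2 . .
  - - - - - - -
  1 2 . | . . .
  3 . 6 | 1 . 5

Step 1. [r2c1∈{4}] only 4 remains possible at r2c1 ⇒ r2c1=4.
Step 2. [r3c2∈{1}] only 1 remains possible at r3c2. So r3c2=1.
Step 3. [r6c2∈{4}] r6c2's peers cover all but 4. So r6c2=4.
Step 4. [r4c6∈{6}] nothing but 6 survives at r4c6, so r4c6=6.
Step 5. [r1c5∈{4}] r1c5's peers cover all but 4, so r1c5=4.
Step 6. [r4c3∈{4,5}] across row 4, 4 lands solely at r4c3. So r4c3=4.
Step 7. [r4c1∈{5}] r4c1's peers cover all but 5, so r4c1=5.
Step 8. [r5c4∈{4}] r5c4's peers cover all but 4. So r5c4=4.
Step 9. [r4c2∈{3}] r4c2's peers cover all but 3 ⇒ r4c2=3.
Step 10. [r5c5∈{6}] nothing but 6 survives at r5c5, so r5c5=6.
Step 11. [r5c6∈{3}] r5c6 has the single candidate 3. So r5c6=3.
Step 12. [r2c3∈{1}] r2c3 is down to just 1, so r2c3=1.
Step 13. [r6c5∈{2}] r6c5 is down to just 2. So r6c5=2.
Step 14. [r4c5∈{1}] r4c5's peers cover all but 1. So r4c5=1.
Step 15. [r2c5∈{5}] r2c5's peers cover all but 5 ⇒ r2c5=5.
Step 16. [r5c3∈{5}] r5c3 has the single candidate 5, so r5c3=5.
Step 17. [r1c1∈{2}] nothing but 2 survives at r1c1, so r1c1=2.
Step 18. [r3c3∈{2}] r3c3 has the single candidate 2. So r3c3=2.

Answer: 2 5 3 6 4 1 / 4 6 1 3 5 2 / 6 1 2 5 3 4 / 5 3 4 2 1 6 / 1 2 5 4 6 3 / 3 4 6 1 2 5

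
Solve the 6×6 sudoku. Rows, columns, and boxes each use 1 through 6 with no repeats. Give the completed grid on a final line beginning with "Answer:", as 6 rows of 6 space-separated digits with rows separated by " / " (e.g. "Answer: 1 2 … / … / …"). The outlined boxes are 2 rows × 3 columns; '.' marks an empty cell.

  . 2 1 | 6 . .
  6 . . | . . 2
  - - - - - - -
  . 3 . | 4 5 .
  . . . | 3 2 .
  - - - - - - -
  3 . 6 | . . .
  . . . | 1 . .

Step 1. [r5c5∈{4}] nothing but 4 survives at r5c5. So r5c5=4.
Step 2. [r2c4∈{5}] r2c4 is down to just 5 ⇒ r2c4=5.
Step 3. [r4c2∈{1,4,5,6}] 6 has one home in col 2: r4c2 ⇒ r4c2=6.
Step 4. [r1c5∈{3}] r1c5 has the single candidate 3, so r1c5=3.
Step 5. [r1c1∈{4,5}] 5 has one home in row 1: r1c1 ⇒ r1c1=5.
Step 6. [r6c6∈{3,5,6}] r6c6 is the only open cell in row 6 admitting 3. So r6c6=3.
Step 7. [r4c3∈{4,5}] r4c3 is the only open cell in row 4 admitting 5. So r4c3=5.
Step 8. [r6c2∈{4,5}] row 6 places 5 nowhere but r6c2. So r6c2=5.
Step 9. [r4c1∈{1,4}] 4 has one home in row 4: r4c1, so r4c1=4.
Step 10. [r6c1∈{2}] nothing but 2 survives at r6c1. So r6c1=2.
Step 11. [r3c6∈{1,6}] in row 3, 6 fits only at r3c6 ⇒ r3c6=6.
Step 12. [r6c3∈{4}] r6c3's peers cover all but 4. So r6c3=4.
Step 13. [r2c3∈{3}] r2c3 has the single candidate 3, so r2c3=3.
Step 14. [r4c6∈{1}] nothing but 1 survives at r4c6, so r4c6=1.
Step 15. [r5c6∈{5}] r5c6 has the single candidate 5. So r5c6=5.
Step 16. [r3c3∈{2}] nothing but 2 survives at r3c3, so r3c3=2.
Step 17. [r3c1∈{1}] nothing but 1 survives at r3c1. So r3c1=1.
Step 18. [r5c4∈{2}] r5c4 has the single candidate 2, so r5c4=2.
Step 19. [r6c5∈{6}] only 6 remains possible at r6c5 ⇒ r6c5=6.
Step 20. [r2c5∈{1}] nothing but 1 survives at r2c5, so r2c5=1.
Step 21. [r1c6∈{4}] r1c6 has the single candidate 4. So r1c6=4.
Step 22. [r2c2∈{4}] nothing but 4 survives at r2c2. So r2c2=4.
Step 23. [r5c2∈{1}] only 1 remains possible at r5c2, so r5c2=1.

Answer: 5 2 1 6 3 4 / 6 4 3 5 1 2 / 1 3 2 4 5 6 / 4 6 5 3 2 1 / 3 1 6 2 4 5 / 2 5 4 1 6 3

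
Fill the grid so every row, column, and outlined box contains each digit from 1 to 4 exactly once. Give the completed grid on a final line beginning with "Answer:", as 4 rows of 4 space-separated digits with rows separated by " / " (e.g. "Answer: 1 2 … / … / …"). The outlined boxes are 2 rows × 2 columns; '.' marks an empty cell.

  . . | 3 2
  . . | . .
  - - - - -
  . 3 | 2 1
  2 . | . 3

Step 1. [r4c2∈{1,4}] 1 has one home in row 4: r4c2 ⇒ r4c2=1.
Step 2. [r1c2∈{4}] nothing but 4 survives at r1c2. So r1c2=4.
Step 3. [r2c3∈{1,4}] col 3 places 1 nowhere but r2c3. So r2c3=1.
Step 4. [r2c4∈{4}] only 4 remains possible at r2c4 ⇒ r2c4=4.
Step 5. [r2c1∈{3}] r2c1 has the single candidate 3, so r2c1=3.
Step 6. [r3c1∈{4}] only 4 remains possible at r3c1. So r3c1=4.
Step 7. [r2c2∈{2}] only 2 remains possible at r2c2 ⇒ r2c2=2.
Step 8. [r4c3∈{4}] only 4 remains possible at r4c3. So r4c3=4.
Step 9. [r1c1∈{1}] only 1 remains possible at r1c1, so r1c1=1.

Answer: 1 4 3 2 / 3 2 1 4 / 4 3 2 1 / 2 1 4 3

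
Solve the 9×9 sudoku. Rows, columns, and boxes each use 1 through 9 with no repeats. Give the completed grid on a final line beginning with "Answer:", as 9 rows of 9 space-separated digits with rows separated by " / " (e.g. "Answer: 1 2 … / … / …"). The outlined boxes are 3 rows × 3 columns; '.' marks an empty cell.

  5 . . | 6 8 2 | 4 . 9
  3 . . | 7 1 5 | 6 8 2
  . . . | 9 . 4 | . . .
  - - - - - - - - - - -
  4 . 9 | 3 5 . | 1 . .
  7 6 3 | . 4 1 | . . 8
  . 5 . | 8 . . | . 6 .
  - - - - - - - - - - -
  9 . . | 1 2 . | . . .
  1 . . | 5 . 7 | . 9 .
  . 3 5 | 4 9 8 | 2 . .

Step 1. [r7c8∈{3,4,5,7}] across col 8, 4 lands solely at r7c8. So r7c8=4.
Step 2. [r4c9∈{7}] r4c9's peers cover all but 7. So r4c9=7.
Step 3. [r1c8∈{1,3,7}] row 1 places 3 nowhere but r1c8, so r1c8=3.
Step 4. [r3c1∈{2,6,8}] r3c1 is the only open cell in col 1 admitting 8. So r3c1=8.
Step 5. [r3c3∈{1,2,6,7}] r3c3 is the only open cell in row 3 admitting 6 ⇒ r3c3=6.
Step 6. [r3c2∈{1,2,7}] across row 3, 2 lands solely at r3c2, so r3c2=2.
Step 7. [r7c6∈{3,6}] across col 6, 3 lands solely at r7c6 ⇒ r7c6=3.
Step 8. [r7c9∈{5,6}] row 7 places 6 nowhere but r7c9 ⇒ r7c9=6.
Step 9. [r7c7∈{5,7,8}] in row 7, 5 fits only at r7c7 ⇒ r7c7=5.
Step 10. [r8c7∈{3,8}] across col 7, 8 lands solely at r8c7, so r8c7=8.
Step 11. [r6c3∈{1,2}] 1 has one home in row 6: r6c3. So r6c3=1.
Step 12. [r7c3∈{7,8}] r7c3 is the only open cell in col 3 admitting 8, so r7c3=8.
Step 13. [r5c8∈{2,5}] in row 5, 5 fits only at r5c8. So r5c8=5.
Step 14. [r9c9∈{1}] r9c9's peers cover all but 1. So r9c9=1.
Step 15. [r2c3∈{4}] only 4 remains possible at r2c3, so r2c3=4.
Step 16. [r6c7∈{3,9}] 3 has one home in col 7: r6c7 ⇒ r6c7=3.
Step 17. [r3c7∈{7}] r3c7 has the single candidate 7, so r3c7=7.
Step 18. [r1c3∈{7}] only 7 remains possible at r1c3 ⇒ r1c3=7.
Step 19. [r6c9∈{4}] r6c9 is down to just 4, so r6c9=4.
Step 20. [r3c9∈{5}] r3c9's peers cover all but 5. So r3c9=5.
Step 21. [r9c8∈{7}] r9c8 has the single candidate 7 ⇒ r9c8=7.
Step 22. [r8c5∈{6}] r8c5's peers cover all but 6. So r8c5=6.
Step 23. [r8c2∈{4}] r8c2 is down to just 4, so r8c2=4.
Step 24. [r9c1∈{6}] only 6 remains possible at r9c1. So r9c1=6.
Step 25. [r6c5∈{7}] nothing but 7 survives at r6c5. So r6c5=7.
Step 26. [r4c2∈{8}] r4c2 is down to just 8. So r4c2=8.
Step 27. [r5c7∈{9}] r5c7 is down to just 9. So r5c7=9.
Step 28. [r3c8∈{1}] r3c8's peers cover all but 1, so r3c8=1.
Step 29. [r5c4∈{2}] nothing but 2 survives at r5c4, so r5c4=2.
Step 30. [r6c1∈{2}] only 2 remains possible at r6c1, so r6c1=2.
Step 31. [r1c2∈{1}] r1c2's peers cover all but 1 ⇒ r1c2=1.
Step 32. [r8c9∈{3}] nothing but 3 survives at r8c9. So r8c9=3.
Step 33. [r8c3∈{2}] only 2 remains possible at r8c3. So r8c3=2.
Step 34. [r3c5∈{3}] only 3 remains possible at r3c5. So r3c5=3.
Step 35. [r4c8∈{2}] r4c8's peers cover all but 2, so r4c8=2.
Step 36. [r6c6∈{9}] r6c6 has the single candidate 9, so r6c6=9.
Step 37. [r4c6∈{6}] r4c6's peers cover all but 6. So r4c6=6.
Step 38. [r2c2∈{9}] nothing but 9 survives at r2c2. So r2c2=9.
Step 39. [r7c2∈{7}] r7c2's peers cover all but 7 ⇒ r7c2=7.

Answer: 5 1 7 6 8 2 4 3 9 / 3 9 4 7 1 5 6 8 2 / 8 2 6 9 3 4 7 1 5 / 4 8 9 3 5 6 1 2 7 / 7 6 3 2 4 1 9 5 8 / 2 5 1 8 7 9 3 6 4 / 9 7 8 1 2 3 5 4 6 / 1 4 2 5 6 7 8 9 3 / 6 3 5 4 9 8 2 7 1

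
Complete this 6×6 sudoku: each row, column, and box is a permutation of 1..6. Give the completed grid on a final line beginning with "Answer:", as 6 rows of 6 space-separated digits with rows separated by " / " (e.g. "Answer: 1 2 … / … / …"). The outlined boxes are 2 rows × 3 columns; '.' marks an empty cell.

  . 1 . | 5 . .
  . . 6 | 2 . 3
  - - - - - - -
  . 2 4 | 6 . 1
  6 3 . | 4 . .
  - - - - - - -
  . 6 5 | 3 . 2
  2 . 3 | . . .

Step 1. [r6c2∈{4}] r6c2's peers cover all but 4, so r6c2=4.
Step 2. [r1c6∈{4,6}] across col 6, 4 lands solely at r1c6 ⇒ r1c6=4.
Step 3. [r4c6∈{5}] r4c6 is down to just 5. So r4c6=5.
Step 4. [r6c4∈{1}] r6c4 is down to just 1 ⇒ r6c4=1.
Step 5. [r3c1∈{5}] r3c1 has the single candidate 5. So r3c1=5.
Step 6. [r6c5∈{5,6}] 5 has one home in row 6: r6c5, so r6c5=5.
Step 7. [r5c1∈{1}] only 1 remains possible at r5c1. So r5c1=1.
Step 8. [r5c5∈{4}] r5c5 has the single candidate 4, so r5c5=4.
Step 9. [r4c3∈{1}] only 1 remains possible at r4c3 ⇒ r4c3=1.
Step 10. [r2c2∈{5}] r2c2 has the single candidate 5 ⇒ r2c2=5.
Step 11. [r2c1∈{4}] r2c1 is down to just 4, so r2c1=4.
Step 12. [r1c1∈{3}] r1c1's peers cover all but 3. So r1c1=3.
Step 13. [r4c5∈{2}] r4c5's peers cover all but 2, so r4c5=2.
Step 14. [r2c5∈{1}] r2c5 is down to just 1 ⇒ r2c5=1.
Step 15. [r6c6∈{6}] r6c6 is down to just 6, so r6c6=6.
Step 16. [r3c5∈{3}] nothing but 3 survives at r3c5 ⇒ r3c5=3.
Step 17. [r1c3∈{2}] r1c3 has the single candidate 2, so r1c3=2.
Step 18. [r1c5∈{6}] only 6 remains possible at r1c5 ⇒ r1c5=6.

Answer: 3 1 2 5 6 4 / 4 5 6 2 1 3 / 5 2 4 6 3 1 / 6 3 1 4 2 5 / 1 6 5 3 4 2 / 2 4 3 1 5 6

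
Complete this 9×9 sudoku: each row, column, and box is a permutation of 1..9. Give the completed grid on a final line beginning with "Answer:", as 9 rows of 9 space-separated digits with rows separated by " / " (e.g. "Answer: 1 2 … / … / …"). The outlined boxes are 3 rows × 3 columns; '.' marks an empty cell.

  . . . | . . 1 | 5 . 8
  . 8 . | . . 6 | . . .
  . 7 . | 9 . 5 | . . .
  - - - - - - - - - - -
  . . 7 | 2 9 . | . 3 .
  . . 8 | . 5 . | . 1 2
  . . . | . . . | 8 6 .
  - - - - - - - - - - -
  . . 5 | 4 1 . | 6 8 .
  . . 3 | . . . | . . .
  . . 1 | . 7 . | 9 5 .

Step 1. [r4c7∈{4}] only 4 remains possible at r4c7 ⇒ r4c7=4.
Step 2. [r2c1∈{1,2,3,4,5,9}] 5 has one home in row 2: r2c1 ⇒ r2c1=5.
Step 3. [r3c1∈{1,2,3,4,6}] in box 1, 1 fits only at r3c1. So r3c1=1.
Step 4. [r6c9∈{5,7,9}] box 6 places 9 nowhere but r6c9 ⇒ r6c9=9.
Step 5. [r8c5∈{2,6,8}] col 5 places 6 nowhere but r8c5 ⇒ r8c5=6.
Step 6. [r6c2∈{1,2,3,4,5}] across row 6, 5 lands solely at r6c2. So r6c2=5.
Step 7. [r4c1∈{6}] nothing but 6 survives at r4c1. So r4c1=6.
Step 8. [r5c7∈{7}] r5c7 has the single candidate 7. So r5c7=7.
Step 9. [r9c2∈{2,4,6}] r9c2 is the only open cell in row 9 admitting 6, so r9c2=6.
Step 10. [r1c3∈{2,4,6,9}] r1c3 is the only open cell in row 1 admitting 6 ⇒ r1c3=6.
Step 11. [r2c3∈{2,4,9}] 9 has one home in col 3: r2c3 ⇒ r2c3=9.
Step 12. [r3c5∈{2,3,4,8}] across row 3, 8 lands solely at r3c5 ⇒ r3c5=8.
Step 13. [r1c8∈{2,4,7,9}] in row 1, 9 fits only at r1c8, so r1c8=9.
Step 14. [r1c4∈{3,7}] row 1 places 7 nowhere but r1c4 ⇒ r1c4=7.
Step 15. [r2c4∈{3}] r2c4 has the single candidate 3 ⇒ r2c4=3.
Step 16. [r9c4∈{8}] only 8 remains possible at r9c4 ⇒ r9c4=8.
Step 17. [r8c1∈{2,4,7,8,9}] row 8 places 8 nowhere but r8c1, so r8c1=8.
Step 18. [r6c5∈{3,4}] r6c5 is the only open cell in col 5 admitting 3, so r6c5=3.
Step 19. [r7c1∈{2,7,9}] r7c1 is the only open cell in col 1 admitting 7 ⇒ r7c1=7.
Step 20. [r5c6∈{4}] r5c6 has the single candidate 4, so r5c6=4.
Step 21. [r7c9∈{3}] nothing but 3 survives at r7c9, so r7c9=3.
Step 22. [r9c9∈{4}] only 4 remains possible at r9c9, so r9c9=4.
Step 23. [r9c1∈{2}] nothing but 2 survives at r9c1. So r9c1=2.
Step 24. [r1c2∈{2,3,4}] in col 2, 2 fits only at r1c2, so r1c2=2.
Step 25. [r7c2∈{9}] r7c2 has the single candidate 9 ⇒ r7c2=9.
Step 26. [r3c3∈{4}] r3c3 has the single candidate 4 ⇒ r3c3=4.
Step 27. [r3c8∈{2}] r3c8 has the single candidate 2 ⇒ r3c8=2.
Step 28. [r8c7∈{1,2}] col 7 places 2 nowhere but r8c7, so r8c7=2.
Step 29. [r8c8∈{7}] nothing but 7 survives at r8c8. So r8c8=7.
Step 30. [r2c8∈{4}] r2c8 is down to just 4, so r2c8=4.
Step 31. [r8c9∈{1}] nothing but 1 survives at r8c9 ⇒ r8c9=1.
Step 32. [r5c2∈{3}] r5c2's peers cover all but 3 ⇒ r5c2=3.
Step 33. [r2c9∈{7}] only 7 remains possible at r2c9, so r2c9=7.
Step 34. [r4c9∈{5}] r4c9's peers cover all but 5 ⇒ r4c9=5.
Step 35. [r7c6∈{2}] r7c6 has the single candidate 2 ⇒ r7c6=2.
Step 36. [r8c6∈{9}] r8c6's peers cover all but 9, so r8c6=9.
Step 37. [r2c5∈{2}] r2c5's peers cover all but 2. So r2c5=2.
Step 38. [r4c2∈{1}] r4c2 has the single candidate 1. So r4c2=1.
Step 39. [r4c6∈{8}] r4c6 is down to just 8. So r4c6=8.
Step 40. [r5c1∈{9}] r5c1's peers cover all but 9. So r5c1=9.
Step 41. [r8c4∈{5}] r8c4 has the single candidate 5 ⇒ r8c4=5.
Step 42. [r5c4∈{6}] only 6 remains possible at r5c4. So r5c4=6.
Step 43. [r6c1∈{4}] r6c1 is down to just 4 ⇒ r6c1=4.
Step 44. [r6c4∈{1}] nothing but 1 survives at r6c4 ⇒ r6c4=1.
Step 45. [r1c1∈{3}] nothing but 3 survives at r1c1. So r1c1=3.
Step 46. [r6c3∈{2}] r6c3 has the single candidate 2, so r6c3=2.
Step 47. [r2c7∈{1}] r2c7 has the single candidate 1, so r2c7=1.
Step 48. [r3c9∈{6}] r3c9 has the single candidate 6. So r3c9=6.
Step 49. [r1c5∈{4}] r1c5 has the single candidate 4 ⇒ r1c5=4.
Step 50. [r8c2∈{4}] r8c2 has the single candidate 4, so r8c2=4.
Step 51. [r9c6∈{3}] r9c6's peers cover all but 3 ⇒ r9c6=3.
Step 52. [r3c7∈{3}] r3c7 has the single candidate 3 ⇒ r3c7=3.
Step 53. [r6c6∈{7}] r6c6's peers cover all but 7. So r6c6=7.

Answer: 3 2 6 7 4 1 5 9 8 / 5 8 9 3 2 6 1 4 7 / 1 7 4 9 8 5 3 2 6 / 6 1 7 2 9 8 4 3 5 / 9 3 8 6 5 4 7 1 2 / 4 5 2 1 3 7 8 6 9 / 7 9 5 4 1 2 6 8 3 / 8 4 3 5 6 9 2 7 1 / 2 6 1 8 7 3 9 5 4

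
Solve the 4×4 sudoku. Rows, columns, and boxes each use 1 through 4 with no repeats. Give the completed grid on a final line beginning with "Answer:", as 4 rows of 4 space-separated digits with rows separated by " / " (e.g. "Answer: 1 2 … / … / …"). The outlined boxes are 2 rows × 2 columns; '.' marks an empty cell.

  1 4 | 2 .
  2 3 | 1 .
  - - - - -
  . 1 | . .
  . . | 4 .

Step 1. [r3c3∈{3}] nothing but 3 survives at r3c3. So r3c3=3.
Step 2. [r3c4∈{2}] only 2 remains possible at r3c4 ⇒ r3c4=2.
Step 3. [r4c2∈{2}] only 2 remains possible at r4c2, so r4c2=2.
Step 4. [r3c1∈{4}] r3c1 has the single candidate 4. So r3c1=4.
Step 5. [r4c1∈{3}] only 3 remains possible at r4c1 ⇒ r4c1=3.
Step 6. [r4c4∈{1}] r4c4's peers cover all but 1, so r4c4=1.
Step 7. [r2c4∈{4}] r2c4 is down to just 4, so r2c4=4.
Step 8. [r1c4∈{3}] nothing but 3 survives at r1c4 ⇒ r1c4=3.

Answer: 1 4 2 3 / 2 3 1 4 / 4 1 3 2 / 3 2 4 1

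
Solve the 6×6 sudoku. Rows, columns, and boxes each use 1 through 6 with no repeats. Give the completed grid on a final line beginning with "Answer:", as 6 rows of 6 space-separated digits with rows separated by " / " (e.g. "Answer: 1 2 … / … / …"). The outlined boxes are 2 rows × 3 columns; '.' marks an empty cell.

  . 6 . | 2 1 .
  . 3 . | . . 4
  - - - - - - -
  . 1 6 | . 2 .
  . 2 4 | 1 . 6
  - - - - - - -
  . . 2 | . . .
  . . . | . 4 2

Step 1. [r6c3∈{1,3,5}] in col 3, 3 fits only at r6c3, so r6c3=3.
Step 2. [r6c1∈{1,5,6}] in row 6, 1 fits only at r6c1, so r6c1=1.
Step 3. [r6c4∈{5,6}] r6c4 is the only open cell in row 6 admitting 6. So r6c4=6.
Step 4. [r2c4∈{5}] nothing but 5 survives at r2c4. So r2c4=5.
Step 5. [r5c4∈{3}] r5c4 has the single candidate 3 ⇒ r5c4=3.
Step 6. [r5c5∈{5}] nothing but 5 survives at r5c5, so r5c5=5.
Step 7. [r4c1∈{3,5}] r4c1 is the only open cell in row 4 admitting 5, so r4c1=5.
Step 8. [r1c1∈{4}] only 4 remains possible at r1c1, so r1c1=4.
Step 9. [r3c6∈{3,5}] 5 has one home in row 3: r3c6, so r3c6=5.
Step 10. [r4c5∈{3}] r4c5's peers cover all but 3, so r4c5=3.
Step 11. [r3c1∈{3}] only 3 remains possible at r3c1. So r3c1=3.
Step 12. [r2c1∈{2}] r2c1's peers cover all but 2, so r2c1=2.
Step 13. [r5c6∈{1}] r5c6's peers cover all but 1, so r5c6=1.
Step 14. [r5c2∈{4}] r5c2 has the single candidate 4. So r5c2=4.
Step 15. [r1c3∈{5}] nothing but 5 survives at r1c3 ⇒ r1c3=5.
Step 16. [r3c4∈{4}] r3c4's peers cover all but 4, so r3c4=4.
Step 17. [r1c6∈{3}] only 3 remains possible at r1c6, so r1c6=3.
Step 18. [r2c3∈{1}] only 1 remains possible at r2c3 ⇒ r2c3=1.
Step 19. [r6c2∈{5}] r6c2 is down to just 5, so r6c2=5.
Step 20. [r2c5∈{6}] r2c5 has the single candidate 6. So r2c5=6.
Step 21. [r5c1∈{6}] r5c1 is down to just 6 ⇒ r5c1=6.

Answer: 4 6 5 2 1 3 / 2 3 1 5 6 4 / 3 1 6 4 2 5 / 5 2 4 1 3 6 / 6 4 2 3 5 1 / 1 5 3 6 4 2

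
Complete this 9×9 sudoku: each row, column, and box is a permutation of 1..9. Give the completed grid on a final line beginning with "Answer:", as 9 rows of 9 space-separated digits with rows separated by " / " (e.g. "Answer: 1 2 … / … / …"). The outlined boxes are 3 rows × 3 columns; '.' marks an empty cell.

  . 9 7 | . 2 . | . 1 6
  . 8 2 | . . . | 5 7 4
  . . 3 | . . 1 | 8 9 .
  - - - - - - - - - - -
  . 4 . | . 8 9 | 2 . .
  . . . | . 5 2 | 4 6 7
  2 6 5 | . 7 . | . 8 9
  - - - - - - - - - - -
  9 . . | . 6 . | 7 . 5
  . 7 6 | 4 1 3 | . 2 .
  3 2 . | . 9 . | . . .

Step 1. [r4c3∈{1}] r4c3's peers cover all but 1. So r4c3=1.
Step 2. [r7c6∈{8}] only 8 remains possible at r7c6 ⇒ r7c6=8.
Step 3. [r3c4∈{5,6,7}] across row 3, 7 lands solely at r3c4, so r3c4=7.
Step 4. [r8c1∈{5,8}] across row 8, 5 lands solely at r8c1. So r8c1=5.
Step 5. [r4c9∈{3}] nothing but 3 survives at r4c9 ⇒ r4c9=3.
Step 6. [r6c4∈{1,3}] row 6 places 3 nowhere but r6c4. So r6c4=3.
Step 7. [r9c3∈{4,8}] r9c3 is the only open cell in box 7 admitting 8. So r9c3=8.
Step 8. [r3c1∈{4,6}] row 3 places 6 nowhere but r3c1, so r3c1=6.
Step 9. [r9c4∈{5}] r9c4's peers cover all but 5, so r9c4=5.
Step 10. [r7c8∈{3,4}] in row 7, 3 fits only at r7c8, so r7c8=3.
Step 11. [r2c6∈{6}] nothing but 6 survives at r2c6 ⇒ r2c6=6.
Step 12. [r6c6∈{4}] r6c6's peers cover all but 4, so r6c6=4.
Step 13. [r9c9∈{1}] nothing but 1 survives at r9c9, so r9c9=1.
Step 14. [r6c7∈{1}] r6c7 is down to just 1 ⇒ r6c7=1.
Step 15. [r4c8∈{5}] r4c8's peers cover all but 5 ⇒ r4c8=5.
Step 16. [r5c3∈{9}] r5c3's peers cover all but 9, so r5c3=9.
Step 17. [r3c5∈{4}] r3c5 is down to just 4. So r3c5=4.
Step 18. [r2c4∈{9}] only 9 remains possible at r2c4, so r2c4=9.
Step 19. [r7c3∈{4}] nothing but 4 survives at r7c3, so r7c3=4.
Step 20. [r5c4∈{1}] only 1 remains possible at r5c4. So r5c4=1.
Step 21. [r3c2∈{5}] r3c2 has the single candidate 5 ⇒ r3c2=5.
Step 22. [r3c9∈{2}] nothing but 2 survives at r3c9 ⇒ r3c9=2.
Step 23. [r1c1∈{4}] only 4 remains possible at r1c1. So r1c1=4.
Step 24. [r7c2∈{1}] r7c2 has the single candidate 1. So r7c2=1.
Step 25. [r1c6∈{5}] r1c6 has the single candidate 5, so r1c6=5.
Step 26. [r5c1∈{8}] nothing but 8 survives at r5c1. So r5c1=8.
Step 27. [r9c7∈{6}] only 6 remains possible at r9c7 ⇒ r9c7=6.
Step 28. [r9c6∈{7}] r9c6's peers cover all but 7, so r9c6=7.
Step 29. [r7c4∈{2}] only 2 remains possible at r7c4. So r7c4=2.
Step 30. [r2c5∈{3}] r2c5's peers cover all but 3, so r2c5=3.
Step 31. [r8c9∈{8}] r8c9's peers cover all but 8 ⇒ r8c9=8.
Step 32. [r2c1∈{1}] nothing but 1 survives at r2c1, so r2c1=1.
Step 33. [r9c8∈{4}] r9c8 has the single candidate 4. So r9c8=4.
Step 34. [r1c4∈{8}] r1c4's peers cover all but 8, so r1c4=8.
Step 35. [r1c7∈{3}] r1c7's peers cover all but 3 ⇒ r1c7=3.
Step 36. [r4c4∈{6}] only 6 remains possible at r4c4. So r4c4=6.
Step 37. [r5c2∈{3}] r5c2 is down to just 3. So r5c2=3.
Step 38. [r8c7∈{9}] r8c7's peers cover all but 9, so r8c7=9.
Step 39. [r4c1∈{7}] r4c1 has the single candidate 7, so r4c1=7.

Answer: 4 9 7 8 2 5 3 1 6 / 1 8 2 9 3 6 5 7 4 / 6 5 3 7 4 1 8 9 2 / 7 4 1 6 8 9 2 5 3 / 8 3 9 1 5 2 4 6 7 / 2 6 5 3 7 4 1 8 9 / 9 1 4 2 6 8 7 3 5 / 5 7 6 4 1 3 9 2 8 / 3 2 8 5 9 7 6 4 1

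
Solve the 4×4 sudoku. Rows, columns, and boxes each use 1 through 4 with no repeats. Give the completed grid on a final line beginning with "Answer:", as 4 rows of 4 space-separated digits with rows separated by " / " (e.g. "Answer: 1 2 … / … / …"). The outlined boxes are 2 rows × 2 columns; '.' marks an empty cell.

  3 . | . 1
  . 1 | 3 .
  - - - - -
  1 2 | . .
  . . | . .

Step 1. [r3c3∈{4}] only 4 remains possible at r3c3 ⇒ r3c3=4.
Step 2. [r1c2∈{4}] r1c2's peers cover all but 4, so r1c2=4.
Step 3. [r1c3∈{2}] r1c3's peers cover all but 2, so r1c3=2.
Step 4. [r4c4∈{2,3}] in row 4, 2 fits only at r4c4 ⇒ r4c4=2.
Step 5. [r2c4∈{4}] r2c4 has the single candidate 4 ⇒ r2c4=4.
Step 6. [r4c2∈{3}] r4c2 is down to just 3 ⇒ r4c2=3.
Step 7. [r3c4∈{3}] nothing but 3 survives at r3c4. So r3c4=3.
Step 8. [r4c3∈{1}] r4c3's peers cover all but 1 ⇒ r4c3=1.
Step 9. [r2c1∈{2}] nothing but 2 survives at r2c1. So r2c1=2.
Step 10. [r4c1∈{4}] only 4 remains possible at r4c1. So r4c1=4.

Answer: 3 4 2 1 / 2 1 3 4 / 1 2 4 3 / 4 3 1 2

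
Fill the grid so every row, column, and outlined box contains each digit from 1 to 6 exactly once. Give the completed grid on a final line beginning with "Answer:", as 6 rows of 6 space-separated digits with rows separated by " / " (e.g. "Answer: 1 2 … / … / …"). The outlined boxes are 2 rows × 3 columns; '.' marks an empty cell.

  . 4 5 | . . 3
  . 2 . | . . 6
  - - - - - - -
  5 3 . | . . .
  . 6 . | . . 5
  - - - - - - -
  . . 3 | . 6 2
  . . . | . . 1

Step 1. [r2c3∈{1}] r2c3 is down to just 1, so r2c3=1.
Step 2. [r3c6∈{4}] r3c6 has the single candidate 4. So r3c6=4.
Step 3. [r3c3∈{2}] r3c3 has the single candidate 2. So r3c3=2.
Step 4. [r3c5∈{1}] r3c5 has the single candidate 1 ⇒ r3c5=1.
Step 5. [r6c2∈{5}] only 5 remains possible at r6c2. So r6c2=5.
Step 6. [r4c1∈{1,4}] row 4 places 1 nowhere but r4c1, so r4c1=1.
Step 7. [r5c1∈{4}] r5c1 has the single candidate 4. So r5c1=4.
Step 8. [r2c5∈{4,5}] col 5 places 5 nowhere but r2c5. So r2c5=5.
Step 9. [r1c5∈{2}] r1c5 has the single candidate 2, so r1c5=2.
Step 10. [r4c5∈{3}] r4c5 is down to just 3 ⇒ r4c5=3.
Step 11. [r6c3∈{6}] r6c3 has the single candidate 6. So r6c3=6.
Step 12. [r6c4∈{3,4}] across row 6, 3 lands solely at r6c4, so r6c4=3.
Step 13. [r1c4∈{1}] r1c4's peers cover all but 1 ⇒ r1c4=1.
Step 14. [r5c4∈{5}] r5c4 is down to just 5 ⇒ r5c4=5.
Step 15. [r2c4∈{4}] r2c4 is down to just 4 ⇒ r2c4=4.
Step 16. [r5c2∈{1}] r5c2's peers cover all but 1, so r5c2=1.
Step 17. [r6c5∈{4}] r6c5 is down to just 4 ⇒ r6c5=4.
Step 18. [r1c1∈{6}] r1c1 is down to just 6. So r1c1=6.
Step 19. [r4c4∈{2}] r4c4 is down to just 2. So r4c4=2.
Step 20. [r2c1∈{3}] r2c1's peers cover all but 3. So r2c1=3.
Step 21. [r6c1∈{2}] nothing but 2 survives at r6c1. So r6c1=2.
Step 22. [r4c3∈{4}] r4c3 is down to just 4 ⇒ r4c3=4.
Step 23. [r3c4∈{6}] only 6 remains possible at r3c4. So r3c4=6.

Answer: 6 4 5 1 2 3 / 3 2 1 4 5 6 / 5 3 2 6 1 4 / 1 6 4 2 3 5 / 4 1 3 5 6 2 / 2 5 6 3 4 1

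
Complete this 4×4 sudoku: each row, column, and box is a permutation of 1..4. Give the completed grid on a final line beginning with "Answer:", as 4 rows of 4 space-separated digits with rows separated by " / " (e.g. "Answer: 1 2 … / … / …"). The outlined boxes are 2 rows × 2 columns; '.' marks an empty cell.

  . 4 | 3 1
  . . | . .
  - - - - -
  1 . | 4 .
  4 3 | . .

Step 1. [r2c3∈{2}] only 2 remains possible at r2c3. So r2c3=2.
Step 2. [r3c2∈{2}] r3c2 is down to just 2 ⇒ r3c2=2.
Step 3. [r2c1∈{3}] r2c1 is down to just 3, so r2c1=3.
Step 4. [r4c3∈{1}] r4c3 is down to just 1, so r4c3=1.
Step 5. [r1c1∈{2}] r1c1's peers cover all but 2. So r1c1=2.
Step 6. [r2c2∈{1}] nothing but 1 survives at r2c2 ⇒ r2c2=1.
Step 7. [r4c4∈{2}] r4c4 is down to just 2 ⇒ r4c4=2.
Step 8. [r2c4∈{4}] r2c4's peers cover all but 4, so r2c4=4.
Step 9. [r3c4∈{3}] r3c4's peers cover all but 3 ⇒ r3c4=3.

Answer: 2 4 3 1 / 3 1 2 4 / 1 2 4 3 / 4 3 1 2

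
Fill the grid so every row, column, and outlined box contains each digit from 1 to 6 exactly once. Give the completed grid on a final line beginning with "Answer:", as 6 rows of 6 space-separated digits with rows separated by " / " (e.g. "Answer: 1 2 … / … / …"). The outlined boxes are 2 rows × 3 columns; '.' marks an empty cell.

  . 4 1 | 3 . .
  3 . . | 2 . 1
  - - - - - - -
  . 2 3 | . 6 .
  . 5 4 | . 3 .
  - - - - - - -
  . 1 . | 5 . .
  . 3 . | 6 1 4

Step 1. [r1c1∈{2,5,6}] in row 1, 2 fits only at r1c1 ⇒ r1c1=2.
Step 2. [r2c3∈{5,6}] across box 1, 5 lands solely at r2c3. So r2c3=5.
Step 3. [r3c1∈{1}] r3c1 has the single candidate 1, so r3c1=1.
Step 4. [r5c3∈{2,6}] across col 3, 6 lands solely at r5c3. So r5c3=6.
Step 5. [r1c5∈{5}] r1c5 is down to just 5 ⇒ r1c5=5.
Step 6. [r5c6∈{2,3}] row 5 places 3 nowhere but r5c6, so r5c6=3.
Step 7. [r5c5∈{2}] r5c5 has the single candidate 2. So r5c5=2.
Step 8. [r5c1∈{4}] only 4 remains possible at r5c1 ⇒ r5c1=4.
Step 9. [r1c6∈{6}] r1c6's peers cover all but 6. So r1c6=6.
Step 10. [r3c4∈{4}] nothing but 4 survives at r3c4, so r3c4=4.
Step 11. [r6c1∈{5}] r6c1 has the single candidate 5. So r6c1=5.
Step 12. [r3c6∈{5}] r3c6's peers cover all but 5, so r3c6=5.
Step 13. [r6c3∈{2}] r6c3 has the single candidate 2, so r6c3=2.
Step 14. [r2c5∈{4}] nothing but 4 survives at r2c5 ⇒ r2c5=4.
Step 15. [r2c2∈{6}] nothing but 6 survives at r2c2. So r2c2=6.
Step 16. [r4c4∈{1}] only 1 remains possible at r4c4, so r4c4=1.
Step 17. [r4c1∈{6}] r4c1's peers cover all but 6 ⇒ r4c1=6.
Step 18. [r4c6∈{2}] r4c6 has the single candidate 2. So r4c6=2.

Answer: 2 4 1 3 5 6 / 3 6 5 2 4 1 / 1 2 3 4 6 5 / 6 5 4 1 3 2 / 4 1 6 5 2 3 / 5 3 2 6 1 4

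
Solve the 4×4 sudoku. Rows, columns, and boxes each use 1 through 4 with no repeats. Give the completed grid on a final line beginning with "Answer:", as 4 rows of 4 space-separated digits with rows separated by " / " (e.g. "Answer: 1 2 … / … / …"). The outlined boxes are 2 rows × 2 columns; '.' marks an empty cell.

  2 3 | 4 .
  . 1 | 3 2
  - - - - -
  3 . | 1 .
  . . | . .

Step 1. [r3c4∈{4}] r3c4's peers cover all but 4. So r3c4=4.
Step 2. [r4c2∈{2,4}] r4c2 is the only open cell in col 2 admitting 4 ⇒ r4c2=4.
Step 3. [r4c1∈{1}] r4c1's peers cover all but 1 ⇒ r4c1=1.
Step 4. [r4c3∈{2}] nothing but 2 survives at r4c3, so r4c3=2.
Step 5. [r2c1∈{4}] only 4 remains possible at r2c1, so r2c1=4.
Step 6. [r3c2∈{2}] nothing but 2 survives at r3c2. So r3c2=2.
Step 7. [r1c4∈{1}] only 1 remains possible at r1c4. So r1c4=1.
Step 8. [r4c4∈{3}] only 3 remains possible at r4c4. So r4c4=3.

Answer: 2 3 4 1 / 4 1 3 2 / 3 2 1 4 / 1 4 2 3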